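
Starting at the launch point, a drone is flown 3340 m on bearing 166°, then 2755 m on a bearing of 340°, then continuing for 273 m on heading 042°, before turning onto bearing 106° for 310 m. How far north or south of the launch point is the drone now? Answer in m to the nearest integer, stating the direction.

Leg 1 (166°, 3340 m): east 3340 sin 166° = 808.02, north 3340 cos 166° = -3240.79
Leg 2 (340°, 2755 m): east 2755 sin 340° = -942.27, north 2755 cos 340° = 2588.85
Leg 3 (042°, 273 m): east 273 sin 42° = 182.67, north 273 cos 42° = 202.88
Leg 4 (106°, 310 m): east 310 sin 106° = 297.99, north 310 cos 106° = -85.45
Net north component: -534.50 m.

535 m south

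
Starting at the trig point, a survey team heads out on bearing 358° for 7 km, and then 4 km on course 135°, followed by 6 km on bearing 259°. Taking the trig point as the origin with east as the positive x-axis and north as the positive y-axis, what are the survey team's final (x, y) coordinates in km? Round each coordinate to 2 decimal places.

Leg 1 (358°, 7 km): east 7 sin 358° = -0.24, north 7 cos 358° = 7.00
Leg 2 (135°, 4 km): east 4 sin 135° = 2.83, north 4 cos 135° = -2.83
Leg 3 (259°, 6 km): east 6 sin 259° = -5.89, north 6 cos 259° = -1.14
Summing: -3.31 km east, 3.02 km north → (-3.31, 3.02).

(-3.31, 3.02)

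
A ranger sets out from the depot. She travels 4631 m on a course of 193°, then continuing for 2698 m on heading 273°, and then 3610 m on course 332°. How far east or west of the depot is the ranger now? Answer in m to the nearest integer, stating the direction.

5431 m west

Leg 1 (193°, 4631 m): east 4631 sin 193° = -1041.75, north 4631 cos 193° = -4512.31
Leg 2 (273°, 2698 m): east 2698 sin 273° = -2694.30, north 2698 cos 273° = 141.20
Leg 3 (332°, 3610 m): east 3610 sin 332° = -1694.79, north 3610 cos 332° = 3187.44
Net east component: -5430.84 m.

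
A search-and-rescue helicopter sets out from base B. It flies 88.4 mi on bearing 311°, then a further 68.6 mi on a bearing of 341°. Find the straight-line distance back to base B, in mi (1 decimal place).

Leg 1 (311°, 88.4 mi): east 88.4 sin 311° = -66.72, north 88.4 cos 311° = 58.00
Leg 2 (341°, 68.6 mi): east 68.6 sin 341° = -22.33, north 68.6 cos 341° = 64.86
Net: -89.05 east, 122.86 north. Distance = √((-89.05)² + (122.86)²) = 151.737 mi.

151.7 mi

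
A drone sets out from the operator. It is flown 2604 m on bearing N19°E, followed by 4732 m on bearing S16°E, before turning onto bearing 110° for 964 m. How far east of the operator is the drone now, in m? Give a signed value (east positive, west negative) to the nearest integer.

3058 m

Leg 1 (N19°E, 2604 m): east 2604 sin 19° = 847.78, north 2604 cos 19° = 2462.13
Leg 2 (S16°E, 4732 m): east 4732 sin 164° = 1304.32, north 4732 cos 164° = -4548.69
Leg 3 (110°, 964 m): east 964 sin 110° = 905.86, north 964 cos 110° = -329.71
Net east component: 3057.96 m.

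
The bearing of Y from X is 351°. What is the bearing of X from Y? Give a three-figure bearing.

171°

Back-bearing = 351° − 180° = 171°.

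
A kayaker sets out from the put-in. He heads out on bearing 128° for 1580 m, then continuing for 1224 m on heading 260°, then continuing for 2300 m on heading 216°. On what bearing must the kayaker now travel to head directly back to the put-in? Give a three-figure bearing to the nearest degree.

023°

Leg 1 (128°, 1580 m): east 1580 sin 128° = 1245.06, north 1580 cos 128° = -972.75
Leg 2 (260°, 1224 m): east 1224 sin 260° = -1205.40, north 1224 cos 260° = -212.55
Leg 3 (216°, 2300 m): east 2300 sin 216° = -1351.91, north 2300 cos 216° = -1860.74
Net displacement: -1312.25 east, -3046.03 north. Direction back to start is (1312.25, 3046.03): bearing = atan2(1312.25, 3046.03) mod 360° = 23.31° ≈ 023°.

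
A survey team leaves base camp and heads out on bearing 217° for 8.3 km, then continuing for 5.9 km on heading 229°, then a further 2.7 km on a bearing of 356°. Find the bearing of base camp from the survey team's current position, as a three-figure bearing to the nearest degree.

Leg 1 (217°, 8.3 km): east 8.3 sin 217° = -5.00, north 8.3 cos 217° = -6.63
Leg 2 (229°, 5.9 km): east 5.9 sin 229° = -4.45, north 5.9 cos 229° = -3.87
Leg 3 (356°, 2.7 km): east 2.7 sin 356° = -0.19, north 2.7 cos 356° = 2.69
Net displacement: -9.64 east, -7.81 north. Direction back to start is (9.64, 7.81): bearing = atan2(9.64, 7.81) mod 360° = 50.99° ≈ 051°.

051°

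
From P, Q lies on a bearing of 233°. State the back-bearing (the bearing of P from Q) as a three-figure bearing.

Back-bearing = 233° − 180° = 053°.

053°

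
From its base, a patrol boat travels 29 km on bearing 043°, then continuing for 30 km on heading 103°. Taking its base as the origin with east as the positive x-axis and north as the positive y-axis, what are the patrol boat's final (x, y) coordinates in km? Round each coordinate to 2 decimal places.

Leg 1 (043°, 29 km): east 29 sin 43° = 19.78, north 29 cos 43° = 21.21
Leg 2 (103°, 30 km): east 30 sin 103° = 29.23, north 30 cos 103° = -6.75
Summing: 49.01 km east, 14.46 km north → (49.01, 14.46).

(49.01, 14.46)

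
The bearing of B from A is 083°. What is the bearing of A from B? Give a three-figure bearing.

Back-bearing = 083° + 180° = 263°.

263°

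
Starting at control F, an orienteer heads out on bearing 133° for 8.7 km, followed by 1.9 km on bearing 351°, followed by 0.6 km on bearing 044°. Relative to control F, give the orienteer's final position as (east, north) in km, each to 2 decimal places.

Leg 1 (133°, 8.7 km): east 8.7 sin 133° = 6.36, north 8.7 cos 133° = -5.93
Leg 2 (351°, 1.9 km): east 1.9 sin 351° = -0.30, north 1.9 cos 351° = 1.88
Leg 3 (044°, 0.6 km): east 0.6 sin 44° = 0.42, north 0.6 cos 44° = 0.43
Summing: 6.48 km east, -3.63 km north → (6.48, -3.63).

(6.48, -3.63)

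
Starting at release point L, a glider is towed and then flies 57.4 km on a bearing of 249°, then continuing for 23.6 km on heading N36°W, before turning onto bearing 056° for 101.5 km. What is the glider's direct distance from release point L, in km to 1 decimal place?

Leg 1 (249°, 57.4 km): east 57.4 sin 249° = -53.59, north 57.4 cos 249° = -20.57
Leg 2 (N36°W, 23.6 km): east 23.6 sin 324° = -13.87, north 23.6 cos 324° = 19.09
Leg 3 (056°, 101.5 km): east 101.5 sin 56° = 84.15, north 101.5 cos 56° = 56.76
Net: 16.69 east, 55.28 north. Distance = √((16.69)² + (55.28)²) = 57.745 km.

57.7 km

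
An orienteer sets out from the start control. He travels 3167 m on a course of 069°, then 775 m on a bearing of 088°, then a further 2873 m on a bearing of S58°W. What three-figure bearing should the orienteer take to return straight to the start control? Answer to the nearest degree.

286°

Leg 1 (069°, 3167 m): east 3167 sin 69° = 2956.65, north 3167 cos 69° = 1134.95
Leg 2 (088°, 775 m): east 775 sin 88° = 774.53, north 775 cos 88° = 27.05
Leg 3 (S58°W, 2873 m): east 2873 sin 238° = -2436.44, north 2873 cos 238° = -1522.46
Net displacement: 1294.73 east, -360.46 north. Direction back to start is (-1294.73, 360.46): bearing = atan2(-1294.73, 360.46) mod 360° = 285.56° ≈ 286°.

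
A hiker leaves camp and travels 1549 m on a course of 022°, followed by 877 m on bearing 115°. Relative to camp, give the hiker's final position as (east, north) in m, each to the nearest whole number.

(1375, 1066)

Leg 1 (022°, 1549 m): east 1549 sin 22° = 580.27, north 1549 cos 22° = 1436.21
Leg 2 (115°, 877 m): east 877 sin 115° = 794.83, north 877 cos 115° = -370.64
Summing: 1375.10 m east, 1065.57 m north → (1375, 1066).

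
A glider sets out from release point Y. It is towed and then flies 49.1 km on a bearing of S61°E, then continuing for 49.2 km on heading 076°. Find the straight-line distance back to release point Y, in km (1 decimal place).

Leg 1 (S61°E, 49.1 km): east 49.1 sin 119° = 42.94, north 49.1 cos 119° = -23.80
Leg 2 (076°, 49.2 km): east 49.2 sin 76° = 47.74, north 49.2 cos 76° = 11.90
Net: 90.68 east, -11.90 north. Distance = √((90.68)² + (-11.90)²) = 91.460 km.

91.5 km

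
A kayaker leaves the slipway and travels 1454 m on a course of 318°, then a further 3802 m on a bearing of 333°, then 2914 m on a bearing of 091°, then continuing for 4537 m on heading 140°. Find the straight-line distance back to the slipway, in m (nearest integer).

3269 m

Leg 1 (318°, 1454 m): east 1454 sin 318° = -972.92, north 1454 cos 318° = 1080.53
Leg 2 (333°, 3802 m): east 3802 sin 333° = -1726.07, north 3802 cos 333° = 3387.61
Leg 3 (091°, 2914 m): east 2914 sin 91° = 2913.56, north 2914 cos 91° = -50.86
Leg 4 (140°, 4537 m): east 4537 sin 140° = 2916.33, north 4537 cos 140° = -3475.54
Net: 3130.90 east, 941.74 north. Distance = √((3130.90)² + (941.74)²) = 3269.462 m.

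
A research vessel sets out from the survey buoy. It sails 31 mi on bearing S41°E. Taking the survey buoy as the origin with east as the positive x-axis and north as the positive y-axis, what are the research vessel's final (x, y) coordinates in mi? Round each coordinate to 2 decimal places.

(20.34, -23.40)

Leg 1 (S41°E, 31 mi): east 31 sin 139° = 20.34, north 31 cos 139° = -23.40
Summing: 20.34 mi east, -23.40 mi north → (20.34, -23.40).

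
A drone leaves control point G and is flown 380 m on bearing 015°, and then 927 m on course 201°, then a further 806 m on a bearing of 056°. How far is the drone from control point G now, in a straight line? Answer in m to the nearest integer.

Leg 1 (015°, 380 m): east 380 sin 15° = 98.35, north 380 cos 15° = 367.05
Leg 2 (201°, 927 m): east 927 sin 201° = -332.21, north 927 cos 201° = -865.43
Leg 3 (056°, 806 m): east 806 sin 56° = 668.20, north 806 cos 56° = 450.71
Net: 434.35 east, -47.67 north. Distance = √((434.35)² + (-47.67)²) = 436.956 m.

437 m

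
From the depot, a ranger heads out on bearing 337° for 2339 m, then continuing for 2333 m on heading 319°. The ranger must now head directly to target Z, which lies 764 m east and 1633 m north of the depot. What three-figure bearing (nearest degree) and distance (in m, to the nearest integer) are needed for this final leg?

Leg 1 (337°, 2339 m): east 2339 sin 337° = -913.92, north 2339 cos 337° = 2153.06
Leg 2 (319°, 2333 m): east 2333 sin 319° = -1530.59, north 2333 cos 319° = 1760.74
Current position: (-2444.51, 3913.80). Target: (764, 1633). Remaining: Δeast = 3208.51, Δnorth = -2280.80.
Bearing = atan2(3208.51, -2280.80) mod 360° = 125.41°; distance = √((3208.51)² + (-2280.80)²) = 3936.566 m.

125°, 3937 m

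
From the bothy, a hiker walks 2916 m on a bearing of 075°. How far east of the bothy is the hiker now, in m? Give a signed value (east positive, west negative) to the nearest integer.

2817 m

Leg 1 (075°, 2916 m): east 2916 sin 75° = 2816.64, north 2916 cos 75° = 754.72
Net east component: 2816.64 m.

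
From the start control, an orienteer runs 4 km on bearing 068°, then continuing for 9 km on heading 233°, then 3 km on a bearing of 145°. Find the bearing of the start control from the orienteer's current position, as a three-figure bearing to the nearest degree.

015°

Leg 1 (068°, 4 km): east 4 sin 68° = 3.71, north 4 cos 68° = 1.50
Leg 2 (233°, 9 km): east 9 sin 233° = -7.19, north 9 cos 233° = -5.42
Leg 3 (145°, 3 km): east 3 sin 145° = 1.72, north 3 cos 145° = -2.46
Net displacement: -1.76 east, -6.38 north. Direction back to start is (1.76, 6.38): bearing = atan2(1.76, 6.38) mod 360° = 15.42° ≈ 015°.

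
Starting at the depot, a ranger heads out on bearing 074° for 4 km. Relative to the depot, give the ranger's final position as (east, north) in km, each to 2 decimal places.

Leg 1 (074°, 4 km): east 4 sin 74° = 3.85, north 4 cos 74° = 1.10
Summing: 3.85 km east, 1.10 km north → (3.85, 1.10).

(3.85, 1.10)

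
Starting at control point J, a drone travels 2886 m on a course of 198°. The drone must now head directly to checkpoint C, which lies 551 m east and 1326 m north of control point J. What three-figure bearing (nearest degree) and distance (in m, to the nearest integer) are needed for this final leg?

Leg 1 (198°, 2886 m): east 2886 sin 198° = -891.82, north 2886 cos 198° = -2744.75
Current position: (-891.82, -2744.75). Target: (551, 1326). Remaining: Δeast = 1442.82, Δnorth = 4070.75.
Bearing = atan2(1442.82, 4070.75) mod 360° = 19.52°; distance = √((1442.82)² + (4070.75)²) = 4318.881 m.

020°, 4319 m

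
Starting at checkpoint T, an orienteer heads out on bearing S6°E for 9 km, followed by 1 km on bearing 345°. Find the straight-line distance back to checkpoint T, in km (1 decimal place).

Leg 1 (S6°E, 9 km): east 9 sin 174° = 0.94, north 9 cos 174° = -8.95
Leg 2 (345°, 1 km): east 1 sin 345° = -0.26, north 1 cos 345° = 0.97
Net: 0.68 east, -7.98 north. Distance = √((0.68)² + (-7.98)²) = 8.014 km.

8.0 km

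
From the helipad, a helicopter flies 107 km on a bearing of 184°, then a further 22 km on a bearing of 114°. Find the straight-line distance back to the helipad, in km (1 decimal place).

116.4 km

Leg 1 (184°, 107 km): east 107 sin 184° = -7.46, north 107 cos 184° = -106.74
Leg 2 (114°, 22 km): east 22 sin 114° = 20.10, north 22 cos 114° = -8.95
Net: 12.63 east, -115.69 north. Distance = √((12.63)² + (-115.69)²) = 116.375 km.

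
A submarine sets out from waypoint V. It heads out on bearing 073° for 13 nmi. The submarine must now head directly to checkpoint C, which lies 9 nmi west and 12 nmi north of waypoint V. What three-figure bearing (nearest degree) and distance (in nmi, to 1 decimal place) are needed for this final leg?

Leg 1 (073°, 13 nmi): east 13 sin 73° = 12.43, north 13 cos 73° = 3.80
Current position: (12.43, 3.80). Target: (-9, 12). Remaining: Δeast = -21.43, Δnorth = 8.20.
Bearing = atan2(-21.43, 8.20) mod 360° = 290.94°; distance = √((-21.43)² + (8.20)²) = 22.947 nmi.

291°, 22.9 nmi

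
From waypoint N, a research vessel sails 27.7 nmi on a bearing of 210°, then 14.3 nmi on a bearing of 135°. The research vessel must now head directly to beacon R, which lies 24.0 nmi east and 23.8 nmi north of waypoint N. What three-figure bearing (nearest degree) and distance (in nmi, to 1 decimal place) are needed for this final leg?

026°, 64.2 nmi

Leg 1 (210°, 27.7 nmi): east 27.7 sin 210° = -13.85, north 27.7 cos 210° = -23.99
Leg 2 (135°, 14.3 nmi): east 14.3 sin 135° = 10.11, north 14.3 cos 135° = -10.11
Current position: (-3.74, -34.10). Target: (24.0, 23.8). Remaining: Δeast = 27.74, Δnorth = 57.90.
Bearing = atan2(27.74, 57.90) mod 360° = 25.60°; distance = √((27.74)² + (57.90)²) = 64.202 nmi.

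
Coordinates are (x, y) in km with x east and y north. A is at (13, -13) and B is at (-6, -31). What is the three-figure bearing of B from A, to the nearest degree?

227°

Δeast = -6 − 13 = -19.00; Δnorth = -31 − -13 = -18.00.
Bearing = atan2(Δeast, Δnorth) mod 360° = 226.55° ≈ 227°.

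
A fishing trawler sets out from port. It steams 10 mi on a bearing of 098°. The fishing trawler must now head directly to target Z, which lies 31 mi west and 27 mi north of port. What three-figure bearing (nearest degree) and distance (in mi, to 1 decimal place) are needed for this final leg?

305°, 49.8 mi

Leg 1 (098°, 10 mi): east 10 sin 98° = 9.90, north 10 cos 98° = -1.39
Current position: (9.90, -1.39). Target: (-31, 27). Remaining: Δeast = -40.90, Δnorth = 28.39.
Bearing = atan2(-40.90, 28.39) mod 360° = 304.77°; distance = √((-40.90)² + (28.39)²) = 49.791 mi.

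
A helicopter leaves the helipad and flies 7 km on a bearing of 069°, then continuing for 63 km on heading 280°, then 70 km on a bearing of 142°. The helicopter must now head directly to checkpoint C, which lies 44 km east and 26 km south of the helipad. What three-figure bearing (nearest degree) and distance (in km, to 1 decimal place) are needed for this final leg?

074°, 58.6 km

Leg 1 (069°, 7 km): east 7 sin 69° = 6.54, north 7 cos 69° = 2.51
Leg 2 (280°, 63 km): east 63 sin 280° = -62.04, north 63 cos 280° = 10.94
Leg 3 (142°, 70 km): east 70 sin 142° = 43.10, north 70 cos 142° = -55.16
Current position: (-12.41, -41.71). Target: (44, -26). Remaining: Δeast = 56.41, Δnorth = 15.71.
Bearing = atan2(56.41, 15.71) mod 360° = 74.44°; distance = √((56.41)² + (15.71)²) = 58.559 km.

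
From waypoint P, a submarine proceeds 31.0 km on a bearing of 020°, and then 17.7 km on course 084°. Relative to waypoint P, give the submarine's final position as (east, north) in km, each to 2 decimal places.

(28.21, 30.98)

Leg 1 (020°, 31.0 km): east 31.0 sin 20° = 10.60, north 31.0 cos 20° = 29.13
Leg 2 (084°, 17.7 km): east 17.7 sin 84° = 17.60, north 17.7 cos 84° = 1.85
Summing: 28.21 km east, 30.98 km north → (28.21, 30.98).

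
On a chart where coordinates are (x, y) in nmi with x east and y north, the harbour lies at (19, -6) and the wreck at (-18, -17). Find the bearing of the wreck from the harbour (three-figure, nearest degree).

Δeast = -18 − 19 = -37.00; Δnorth = -17 − -6 = -11.00.
Bearing = atan2(Δeast, Δnorth) mod 360° = 253.44° ≈ 253°.

253°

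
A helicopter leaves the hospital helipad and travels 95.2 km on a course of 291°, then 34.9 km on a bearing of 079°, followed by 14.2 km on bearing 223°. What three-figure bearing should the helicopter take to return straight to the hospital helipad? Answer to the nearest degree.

Leg 1 (291°, 95.2 km): east 95.2 sin 291° = -88.88, north 95.2 cos 291° = 34.12
Leg 2 (079°, 34.9 km): east 34.9 sin 79° = 34.26, north 34.9 cos 79° = 6.66
Leg 3 (223°, 14.2 km): east 14.2 sin 223° = -9.68, north 14.2 cos 223° = -10.39
Net displacement: -64.30 east, 30.39 north. Direction back to start is (64.30, -30.39): bearing = atan2(64.30, -30.39) mod 360° = 115.30° ≈ 115°.

115°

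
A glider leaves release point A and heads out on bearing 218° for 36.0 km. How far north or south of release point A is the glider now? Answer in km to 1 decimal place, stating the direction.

Leg 1 (218°, 36.0 km): east 36.0 sin 218° = -22.16, north 36.0 cos 218° = -28.37
Net north component: -28.37 km.

28.4 km south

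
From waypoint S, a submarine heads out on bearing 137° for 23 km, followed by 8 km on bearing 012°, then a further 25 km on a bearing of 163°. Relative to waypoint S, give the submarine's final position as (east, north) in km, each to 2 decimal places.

Leg 1 (137°, 23 km): east 23 sin 137° = 15.69, north 23 cos 137° = -16.82
Leg 2 (012°, 8 km): east 8 sin 12° = 1.66, north 8 cos 12° = 7.83
Leg 3 (163°, 25 km): east 25 sin 163° = 7.31, north 25 cos 163° = -23.91
Summing: 24.66 km east, -32.90 km north → (24.66, -32.90).

(24.66, -32.90)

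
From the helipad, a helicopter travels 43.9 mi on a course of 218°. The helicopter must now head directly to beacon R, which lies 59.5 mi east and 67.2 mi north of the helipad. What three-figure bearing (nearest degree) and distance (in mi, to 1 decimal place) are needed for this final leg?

Leg 1 (218°, 43.9 mi): east 43.9 sin 218° = -27.03, north 43.9 cos 218° = -34.59
Current position: (-27.03, -34.59). Target: (59.5, 67.2). Remaining: Δeast = 86.53, Δnorth = 101.79.
Bearing = atan2(86.53, 101.79) mod 360° = 40.37°; distance = √((86.53)² + (101.79)²) = 133.600 mi.

040°, 133.6 mi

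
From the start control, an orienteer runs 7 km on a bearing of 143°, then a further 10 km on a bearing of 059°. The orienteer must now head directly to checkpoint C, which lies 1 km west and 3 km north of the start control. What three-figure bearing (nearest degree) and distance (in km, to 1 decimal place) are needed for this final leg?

Leg 1 (143°, 7 km): east 7 sin 143° = 4.21, north 7 cos 143° = -5.59
Leg 2 (059°, 10 km): east 10 sin 59° = 8.57, north 10 cos 59° = 5.15
Current position: (12.78, -0.44). Target: (-1, 3). Remaining: Δeast = -13.78, Δnorth = 3.44.
Bearing = atan2(-13.78, 3.44) mod 360° = 284.01°; distance = √((-13.78)² + (3.44)²) = 14.207 km.

284°, 14.2 km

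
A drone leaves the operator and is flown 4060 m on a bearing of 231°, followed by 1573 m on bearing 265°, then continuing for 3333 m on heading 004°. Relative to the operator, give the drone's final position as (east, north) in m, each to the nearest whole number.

Leg 1 (231°, 4060 m): east 4060 sin 231° = -3155.21, north 4060 cos 231° = -2555.04
Leg 2 (265°, 1573 m): east 1573 sin 265° = -1567.01, north 1573 cos 265° = -137.10
Leg 3 (004°, 3333 m): east 3333 sin 4° = 232.50, north 3333 cos 4° = 3324.88
Summing: -4489.73 m east, 632.74 m north → (-4490, 633).

(-4490, 633)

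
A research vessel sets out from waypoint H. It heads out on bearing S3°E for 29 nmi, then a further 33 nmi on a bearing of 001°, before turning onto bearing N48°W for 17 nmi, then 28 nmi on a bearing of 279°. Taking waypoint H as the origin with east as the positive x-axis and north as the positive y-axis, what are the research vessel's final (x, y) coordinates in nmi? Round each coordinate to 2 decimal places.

Leg 1 (S3°E, 29 nmi): east 29 sin 177° = 1.52, north 29 cos 177° = -28.96
Leg 2 (001°, 33 nmi): east 33 sin 1° = 0.58, north 33 cos 1° = 32.99
Leg 3 (N48°W, 17 nmi): east 17 sin 312° = -12.63, north 17 cos 312° = 11.38
Leg 4 (279°, 28 nmi): east 28 sin 279° = -27.66, north 28 cos 279° = 4.38
Summing: -38.20 nmi east, 19.79 nmi north → (-38.20, 19.79).

(-38.20, 19.79)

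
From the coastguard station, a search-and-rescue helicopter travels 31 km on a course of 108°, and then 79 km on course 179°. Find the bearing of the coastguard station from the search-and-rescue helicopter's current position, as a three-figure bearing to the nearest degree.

Leg 1 (108°, 31 km): east 31 sin 108° = 29.48, north 31 cos 108° = -9.58
Leg 2 (179°, 79 km): east 79 sin 179° = 1.38, north 79 cos 179° = -78.99
Net displacement: 30.86 east, -88.57 north. Direction back to start is (-30.86, 88.57): bearing = atan2(-30.86, 88.57) mod 360° = 340.79° ≈ 341°.

341°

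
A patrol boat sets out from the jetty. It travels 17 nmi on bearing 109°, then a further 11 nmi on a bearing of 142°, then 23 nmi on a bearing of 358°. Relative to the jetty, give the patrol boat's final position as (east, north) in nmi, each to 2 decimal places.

Leg 1 (109°, 17 nmi): east 17 sin 109° = 16.07, north 17 cos 109° = -5.53
Leg 2 (142°, 11 nmi): east 11 sin 142° = 6.77, north 11 cos 142° = -8.67
Leg 3 (358°, 23 nmi): east 23 sin 358° = -0.80, north 23 cos 358° = 22.99
Summing: 22.04 nmi east, 8.78 nmi north → (22.04, 8.78).

(22.04, 8.78)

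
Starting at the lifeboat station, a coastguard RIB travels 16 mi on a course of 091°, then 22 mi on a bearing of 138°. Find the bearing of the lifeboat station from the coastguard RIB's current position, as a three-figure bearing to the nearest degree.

Leg 1 (091°, 16 mi): east 16 sin 91° = 16.00, north 16 cos 91° = -0.28
Leg 2 (138°, 22 mi): east 22 sin 138° = 14.72, north 22 cos 138° = -16.35
Net displacement: 30.72 east, -16.63 north. Direction back to start is (-30.72, 16.63): bearing = atan2(-30.72, 16.63) mod 360° = 298.43° ≈ 298°.

298°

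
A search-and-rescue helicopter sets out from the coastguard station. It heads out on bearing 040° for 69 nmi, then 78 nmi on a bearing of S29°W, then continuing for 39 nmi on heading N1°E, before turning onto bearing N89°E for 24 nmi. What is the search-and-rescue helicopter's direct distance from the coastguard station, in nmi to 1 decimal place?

Leg 1 (040°, 69 nmi): east 69 sin 40° = 44.35, north 69 cos 40° = 52.86
Leg 2 (S29°W, 78 nmi): east 78 sin 209° = -37.82, north 78 cos 209° = -68.22
Leg 3 (N1°E, 39 nmi): east 39 sin 1° = 0.68, north 39 cos 1° = 38.99
Leg 4 (N89°E, 24 nmi): east 24 sin 89° = 24.00, north 24 cos 89° = 0.42
Net: 31.21 east, 24.05 north. Distance = √((31.21)² + (24.05)²) = 39.404 nmi.

39.4 nmi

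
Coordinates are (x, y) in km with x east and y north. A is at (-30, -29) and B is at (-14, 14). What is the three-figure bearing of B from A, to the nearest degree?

020°

Δeast = -14 − -30 = 16.00; Δnorth = 14 − -29 = 43.00.
Bearing = atan2(Δeast, Δnorth) mod 360° = 20.41° ≈ 020°.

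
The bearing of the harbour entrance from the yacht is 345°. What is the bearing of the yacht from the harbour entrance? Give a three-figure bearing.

165°

Back-bearing = 345° − 180° = 165°.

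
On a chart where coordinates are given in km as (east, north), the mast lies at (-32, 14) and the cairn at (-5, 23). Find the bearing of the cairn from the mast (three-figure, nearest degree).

Δeast = -5 − -32 = 27.00; Δnorth = 23 − 14 = 9.00.
Bearing = atan2(Δeast, Δnorth) mod 360° = 71.57° ≈ 072°.

072°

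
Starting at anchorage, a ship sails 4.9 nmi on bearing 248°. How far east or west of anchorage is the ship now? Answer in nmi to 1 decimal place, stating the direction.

4.5 nmi west

Leg 1 (248°, 4.9 nmi): east 4.9 sin 248° = -4.54, north 4.9 cos 248° = -1.84
Net east component: -4.54 nmi.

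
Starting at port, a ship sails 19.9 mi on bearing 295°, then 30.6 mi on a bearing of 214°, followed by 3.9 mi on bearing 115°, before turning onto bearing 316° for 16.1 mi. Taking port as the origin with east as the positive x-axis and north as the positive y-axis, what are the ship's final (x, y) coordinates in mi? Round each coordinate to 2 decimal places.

Leg 1 (295°, 19.9 mi): east 19.9 sin 295° = -18.04, north 19.9 cos 295° = 8.41
Leg 2 (214°, 30.6 mi): east 30.6 sin 214° = -17.11, north 30.6 cos 214° = -25.37
Leg 3 (115°, 3.9 mi): east 3.9 sin 115° = 3.53, north 3.9 cos 115° = -1.65
Leg 4 (316°, 16.1 mi): east 16.1 sin 316° = -11.18, north 16.1 cos 316° = 11.58
Summing: -42.80 mi east, -7.03 mi north → (-42.80, -7.03).

(-42.80, -7.03)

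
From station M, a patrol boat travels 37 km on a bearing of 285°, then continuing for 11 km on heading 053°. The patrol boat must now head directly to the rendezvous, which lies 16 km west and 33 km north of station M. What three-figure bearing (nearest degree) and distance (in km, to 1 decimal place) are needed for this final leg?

033°, 20.1 km

Leg 1 (285°, 37 km): east 37 sin 285° = -35.74, north 37 cos 285° = 9.58
Leg 2 (053°, 11 km): east 11 sin 53° = 8.78, north 11 cos 53° = 6.62
Current position: (-26.95, 16.20). Target: (-16, 33). Remaining: Δeast = 10.95, Δnorth = 16.80.
Bearing = atan2(10.95, 16.80) mod 360° = 33.10°; distance = √((10.95)² + (16.80)²) = 20.059 km.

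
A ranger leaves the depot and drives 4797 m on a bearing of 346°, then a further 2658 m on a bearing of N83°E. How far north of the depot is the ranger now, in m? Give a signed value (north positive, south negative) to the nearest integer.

Leg 1 (346°, 4797 m): east 4797 sin 346° = -1160.50, north 4797 cos 346° = 4654.51
Leg 2 (N83°E, 2658 m): east 2658 sin 83° = 2638.19, north 2658 cos 83° = 323.93
Net north component: 4978.44 m.

4978 m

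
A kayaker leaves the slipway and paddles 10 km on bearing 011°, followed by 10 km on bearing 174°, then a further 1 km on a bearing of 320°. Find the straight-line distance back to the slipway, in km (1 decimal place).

Leg 1 (011°, 10 km): east 10 sin 11° = 1.91, north 10 cos 11° = 9.82
Leg 2 (174°, 10 km): east 10 sin 174° = 1.05, north 10 cos 174° = -9.95
Leg 3 (320°, 1 km): east 1 sin 320° = -0.64, north 1 cos 320° = 0.77
Net: 2.31 east, 0.64 north. Distance = √((2.31)² + (0.64)²) = 2.397 km.

2.4 km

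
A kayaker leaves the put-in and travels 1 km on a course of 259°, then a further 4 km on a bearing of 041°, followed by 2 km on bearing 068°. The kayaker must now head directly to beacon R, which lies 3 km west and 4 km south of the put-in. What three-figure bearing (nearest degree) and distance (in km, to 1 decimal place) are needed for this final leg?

Leg 1 (259°, 1 km): east 1 sin 259° = -0.98, north 1 cos 259° = -0.19
Leg 2 (041°, 4 km): east 4 sin 41° = 2.62, north 4 cos 41° = 3.02
Leg 3 (068°, 2 km): east 2 sin 68° = 1.85, north 2 cos 68° = 0.75
Current position: (3.50, 3.58). Target: (-3, -4). Remaining: Δeast = -6.50, Δnorth = -7.58.
Bearing = atan2(-6.50, -7.58) mod 360° = 220.61°; distance = √((-6.50)² + (-7.58)²) = 9.981 km.

221°, 10.0 km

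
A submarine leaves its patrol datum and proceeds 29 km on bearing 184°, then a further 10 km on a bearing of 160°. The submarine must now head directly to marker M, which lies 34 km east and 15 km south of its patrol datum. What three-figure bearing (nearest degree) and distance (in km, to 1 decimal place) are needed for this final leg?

054°, 40.1 km

Leg 1 (184°, 29 km): east 29 sin 184° = -2.02, north 29 cos 184° = -28.93
Leg 2 (160°, 10 km): east 10 sin 160° = 3.42, north 10 cos 160° = -9.40
Current position: (1.40, -38.33). Target: (34, -15). Remaining: Δeast = 32.60, Δnorth = 23.33.
Bearing = atan2(32.60, 23.33) mod 360° = 54.42°; distance = √((32.60)² + (23.33)²) = 40.088 km.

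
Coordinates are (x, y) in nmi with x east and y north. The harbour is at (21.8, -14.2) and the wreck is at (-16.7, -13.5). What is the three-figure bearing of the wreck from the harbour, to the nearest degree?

271°

Δeast = -16.7 − 21.8 = -38.50; Δnorth = -13.5 − -14.2 = 0.70.
Bearing = atan2(Δeast, Δnorth) mod 360° = 271.04° ≈ 271°.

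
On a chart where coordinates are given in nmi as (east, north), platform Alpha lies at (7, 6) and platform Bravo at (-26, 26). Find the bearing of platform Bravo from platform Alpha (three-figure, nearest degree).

Δeast = -26 − 7 = -33.00; Δnorth = 26 − 6 = 20.00.
Bearing = atan2(Δeast, Δnorth) mod 360° = 301.22° ≈ 301°.

301°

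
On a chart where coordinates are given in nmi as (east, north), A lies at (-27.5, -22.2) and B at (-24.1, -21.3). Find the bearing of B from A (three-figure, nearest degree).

Δeast = -24.1 − -27.5 = 3.40; Δnorth = -21.3 − -22.2 = 0.90.
Bearing = atan2(Δeast, Δnorth) mod 360° = 75.17° ≈ 075°.

075°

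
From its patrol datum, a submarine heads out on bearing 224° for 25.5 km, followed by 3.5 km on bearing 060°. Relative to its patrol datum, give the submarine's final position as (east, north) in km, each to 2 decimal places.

Leg 1 (224°, 25.5 km): east 25.5 sin 224° = -17.71, north 25.5 cos 224° = -18.34
Leg 2 (060°, 3.5 km): east 3.5 sin 60° = 3.03, north 3.5 cos 60° = 1.75
Summing: -14.68 km east, -16.59 km north → (-14.68, -16.59).

(-14.68, -16.59)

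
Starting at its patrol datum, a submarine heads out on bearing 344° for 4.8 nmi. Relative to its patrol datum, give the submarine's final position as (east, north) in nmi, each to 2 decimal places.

(-1.32, 4.61)

Leg 1 (344°, 4.8 nmi): east 4.8 sin 344° = -1.32, north 4.8 cos 344° = 4.61
Summing: -1.32 nmi east, 4.61 nmi north → (-1.32, 4.61).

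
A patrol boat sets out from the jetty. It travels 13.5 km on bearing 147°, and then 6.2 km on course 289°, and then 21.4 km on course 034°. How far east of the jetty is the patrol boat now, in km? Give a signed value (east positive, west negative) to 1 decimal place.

Leg 1 (147°, 13.5 km): east 13.5 sin 147° = 7.35, north 13.5 cos 147° = -11.32
Leg 2 (289°, 6.2 km): east 6.2 sin 289° = -5.86, north 6.2 cos 289° = 2.02
Leg 3 (034°, 21.4 km): east 21.4 sin 34° = 11.97, north 21.4 cos 34° = 17.74
Net east component: 13.46 km.

13.5 km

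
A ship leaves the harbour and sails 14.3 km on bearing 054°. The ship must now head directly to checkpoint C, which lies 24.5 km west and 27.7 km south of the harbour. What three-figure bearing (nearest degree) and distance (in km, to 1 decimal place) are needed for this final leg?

Leg 1 (054°, 14.3 km): east 14.3 sin 54° = 11.57, north 14.3 cos 54° = 8.41
Current position: (11.57, 8.41). Target: (-24.5, -27.7). Remaining: Δeast = -36.07, Δnorth = -36.11.
Bearing = atan2(-36.07, -36.11) mod 360° = 224.97°; distance = √((-36.07)² + (-36.11)²) = 51.035 km.

225°, 51.0 km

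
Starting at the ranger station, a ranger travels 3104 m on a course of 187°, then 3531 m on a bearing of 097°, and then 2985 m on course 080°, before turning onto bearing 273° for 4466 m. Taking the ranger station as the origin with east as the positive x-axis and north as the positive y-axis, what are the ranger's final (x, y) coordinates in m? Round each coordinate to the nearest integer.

Leg 1 (187°, 3104 m): east 3104 sin 187° = -378.28, north 3104 cos 187° = -3080.86
Leg 2 (097°, 3531 m): east 3531 sin 97° = 3504.68, north 3531 cos 97° = -430.32
Leg 3 (080°, 2985 m): east 2985 sin 80° = 2939.65, north 2985 cos 80° = 518.34
Leg 4 (273°, 4466 m): east 4466 sin 273° = -4459.88, north 4466 cos 273° = 233.73
Summing: 1606.17 m east, -2759.11 m north → (1606, -2759).

(1606, -2759)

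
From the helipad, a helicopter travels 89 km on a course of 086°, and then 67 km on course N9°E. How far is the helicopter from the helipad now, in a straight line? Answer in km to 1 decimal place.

122.9 km

Leg 1 (086°, 89 km): east 89 sin 86° = 88.78, north 89 cos 86° = 6.21
Leg 2 (N9°E, 67 km): east 67 sin 9° = 10.48, north 67 cos 9° = 66.18
Net: 99.26 east, 72.38 north. Distance = √((99.26)² + (72.38)²) = 122.853 km.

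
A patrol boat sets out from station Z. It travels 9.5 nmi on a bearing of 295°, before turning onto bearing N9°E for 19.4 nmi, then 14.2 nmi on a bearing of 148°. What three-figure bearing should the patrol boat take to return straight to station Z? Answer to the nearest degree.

190°

Leg 1 (295°, 9.5 nmi): east 9.5 sin 295° = -8.61, north 9.5 cos 295° = 4.01
Leg 2 (N9°E, 19.4 nmi): east 19.4 sin 9° = 3.03, north 19.4 cos 9° = 19.16
Leg 3 (148°, 14.2 nmi): east 14.2 sin 148° = 7.52, north 14.2 cos 148° = -12.04
Net displacement: 1.95 east, 11.13 north. Direction back to start is (-1.95, -11.13): bearing = atan2(-1.95, -11.13) mod 360° = 189.93° ≈ 190°.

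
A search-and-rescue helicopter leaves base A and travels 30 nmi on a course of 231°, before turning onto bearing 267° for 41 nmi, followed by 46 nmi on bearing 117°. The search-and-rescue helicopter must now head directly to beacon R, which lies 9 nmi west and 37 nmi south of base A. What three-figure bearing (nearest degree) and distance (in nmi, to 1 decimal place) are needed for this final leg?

Leg 1 (231°, 30 nmi): east 30 sin 231° = -23.31, north 30 cos 231° = -18.88
Leg 2 (267°, 41 nmi): east 41 sin 267° = -40.94, north 41 cos 267° = -2.15
Leg 3 (117°, 46 nmi): east 46 sin 117° = 40.99, north 46 cos 117° = -20.88
Current position: (-23.27, -41.91). Target: (-9, -37). Remaining: Δeast = 14.27, Δnorth = 4.91.
Bearing = atan2(14.27, 4.91) mod 360° = 71.02°; distance = √((14.27)² + (4.91)²) = 15.093 nmi.

071°, 15.1 nmi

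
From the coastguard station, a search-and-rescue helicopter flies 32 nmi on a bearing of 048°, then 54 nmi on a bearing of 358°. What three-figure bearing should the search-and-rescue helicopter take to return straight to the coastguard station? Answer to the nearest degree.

Leg 1 (048°, 32 nmi): east 32 sin 48° = 23.78, north 32 cos 48° = 21.41
Leg 2 (358°, 54 nmi): east 54 sin 358° = -1.88, north 54 cos 358° = 53.97
Net displacement: 21.90 east, 75.38 north. Direction back to start is (-21.90, -75.38): bearing = atan2(-21.90, -75.38) mod 360° = 196.20° ≈ 196°.

196°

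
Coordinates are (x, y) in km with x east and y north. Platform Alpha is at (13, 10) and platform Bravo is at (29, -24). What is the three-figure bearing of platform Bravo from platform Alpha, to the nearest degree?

155°

Δeast = 29 − 13 = 16.00; Δnorth = -24 − 10 = -34.00.
Bearing = atan2(Δeast, Δnorth) mod 360° = 154.80° ≈ 155°.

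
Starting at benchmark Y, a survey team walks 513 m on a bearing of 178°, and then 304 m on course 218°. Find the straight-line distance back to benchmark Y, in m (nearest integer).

771 m

Leg 1 (178°, 513 m): east 513 sin 178° = 17.90, north 513 cos 178° = -512.69
Leg 2 (218°, 304 m): east 304 sin 218° = -187.16, north 304 cos 218° = -239.56
Net: -169.26 east, -752.24 north. Distance = √((-169.26)² + (-752.24)²) = 771.049 m.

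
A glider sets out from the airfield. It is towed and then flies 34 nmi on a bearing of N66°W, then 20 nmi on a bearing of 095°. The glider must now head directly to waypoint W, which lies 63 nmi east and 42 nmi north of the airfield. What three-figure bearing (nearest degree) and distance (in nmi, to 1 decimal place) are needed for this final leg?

068°, 79.9 nmi

Leg 1 (N66°W, 34 nmi): east 34 sin 294° = -31.06, north 34 cos 294° = 13.83
Leg 2 (095°, 20 nmi): east 20 sin 95° = 19.92, north 20 cos 95° = -1.74
Current position: (-11.14, 12.09). Target: (63, 42). Remaining: Δeast = 74.14, Δnorth = 29.91.
Bearing = atan2(74.14, 29.91) mod 360° = 68.03°; distance = √((74.14)² + (29.91)²) = 79.944 nmi.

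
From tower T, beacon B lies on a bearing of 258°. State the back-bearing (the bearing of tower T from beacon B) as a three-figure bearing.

078°

Back-bearing = 258° − 180° = 078°.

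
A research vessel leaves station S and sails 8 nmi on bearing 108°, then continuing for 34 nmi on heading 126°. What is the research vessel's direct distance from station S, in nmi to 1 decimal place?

41.7 nmi

Leg 1 (108°, 8 nmi): east 8 sin 108° = 7.61, north 8 cos 108° = -2.47
Leg 2 (126°, 34 nmi): east 34 sin 126° = 27.51, north 34 cos 126° = -19.98
Net: 35.12 east, -22.46 north. Distance = √((35.12)² + (-22.46)²) = 41.682 nmi.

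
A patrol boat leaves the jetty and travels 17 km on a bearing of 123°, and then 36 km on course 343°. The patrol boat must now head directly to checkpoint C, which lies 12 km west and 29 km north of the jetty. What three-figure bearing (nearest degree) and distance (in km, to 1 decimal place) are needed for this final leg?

Leg 1 (123°, 17 km): east 17 sin 123° = 14.26, north 17 cos 123° = -9.26
Leg 2 (343°, 36 km): east 36 sin 343° = -10.53, north 36 cos 343° = 34.43
Current position: (3.73, 25.17). Target: (-12, 29). Remaining: Δeast = -15.73, Δnorth = 3.83.
Bearing = atan2(-15.73, 3.83) mod 360° = 283.69°; distance = √((-15.73)² + (3.83)²) = 16.192 km.

284°, 16.2 km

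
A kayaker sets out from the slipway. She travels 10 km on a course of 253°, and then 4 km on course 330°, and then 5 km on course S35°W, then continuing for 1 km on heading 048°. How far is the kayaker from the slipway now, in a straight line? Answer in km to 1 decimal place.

Leg 1 (253°, 10 km): east 10 sin 253° = -9.56, north 10 cos 253° = -2.92
Leg 2 (330°, 4 km): east 4 sin 330° = -2.00, north 4 cos 330° = 3.46
Leg 3 (S35°W, 5 km): east 5 sin 215° = -2.87, north 5 cos 215° = -4.10
Leg 4 (048°, 1 km): east 1 sin 48° = 0.74, north 1 cos 48° = 0.67
Net: -13.69 east, -2.89 north. Distance = √((-13.69)² + (-2.89)²) = 13.989 km.

14.0 km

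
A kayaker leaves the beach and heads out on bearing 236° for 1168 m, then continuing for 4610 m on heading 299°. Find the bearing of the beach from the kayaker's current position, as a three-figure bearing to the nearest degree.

108°

Leg 1 (236°, 1168 m): east 1168 sin 236° = -968.32, north 1168 cos 236° = -653.14
Leg 2 (299°, 4610 m): east 4610 sin 299° = -4032.00, north 4610 cos 299° = 2234.97
Net displacement: -5000.31 east, 1581.84 north. Direction back to start is (5000.31, -1581.84): bearing = atan2(5000.31, -1581.84) mod 360° = 107.55° ≈ 108°.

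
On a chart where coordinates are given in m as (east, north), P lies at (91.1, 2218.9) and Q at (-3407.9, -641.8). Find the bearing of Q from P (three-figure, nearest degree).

Δeast = -3407.9 − 91.1 = -3499.00; Δnorth = -641.8 − 2218.9 = -2860.70.
Bearing = atan2(Δeast, Δnorth) mod 360° = 230.73° ≈ 231°.

231°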